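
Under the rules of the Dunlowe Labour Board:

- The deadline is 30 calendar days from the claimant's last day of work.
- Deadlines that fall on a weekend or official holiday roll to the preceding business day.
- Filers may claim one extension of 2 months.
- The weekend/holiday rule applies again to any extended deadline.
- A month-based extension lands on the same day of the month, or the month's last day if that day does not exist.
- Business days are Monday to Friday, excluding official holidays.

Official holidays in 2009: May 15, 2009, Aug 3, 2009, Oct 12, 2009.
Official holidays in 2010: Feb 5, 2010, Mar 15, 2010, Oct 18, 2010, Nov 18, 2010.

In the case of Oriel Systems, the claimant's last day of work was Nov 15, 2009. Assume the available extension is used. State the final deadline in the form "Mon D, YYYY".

Feb 15, 2010

Trigger date Nov 15, 2009 + 30 calendar days = Dec 15, 2009.
Dec 15, 2009 is a Tuesday and not a listed holiday, so it stands.
The 2 months extension carries Dec 15, 2009 to Feb 15, 2010.
Feb 15, 2010 falls on a Monday, which is a business day, so no adjustment is needed.
So the filing is due Feb 15, 2010.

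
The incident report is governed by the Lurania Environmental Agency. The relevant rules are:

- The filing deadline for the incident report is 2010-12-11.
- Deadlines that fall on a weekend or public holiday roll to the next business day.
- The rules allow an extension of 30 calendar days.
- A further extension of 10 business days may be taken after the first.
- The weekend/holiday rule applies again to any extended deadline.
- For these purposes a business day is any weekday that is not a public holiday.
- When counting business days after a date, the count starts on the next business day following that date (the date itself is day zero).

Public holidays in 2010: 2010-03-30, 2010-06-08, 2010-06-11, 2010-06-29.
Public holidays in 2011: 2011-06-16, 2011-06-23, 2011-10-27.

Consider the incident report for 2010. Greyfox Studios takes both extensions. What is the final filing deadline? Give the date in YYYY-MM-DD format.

Start from the fixed due date, 2010-12-11.
2010-12-11 is a Saturday; the next business day is 2010-12-13 (Monday).
Add the 30 calendar-day extension to 2010-12-13: 2011-01-12.
Since 2011-01-12 is a Wednesday and not a holiday, the date is unchanged.
Applying the 10-business-day extension: 10 business days after 2011-01-12 is 2011-01-26.
2011-01-26 is a Wednesday and not a listed holiday, so it stands.
The final due date is 2011-01-26.

2011-01-26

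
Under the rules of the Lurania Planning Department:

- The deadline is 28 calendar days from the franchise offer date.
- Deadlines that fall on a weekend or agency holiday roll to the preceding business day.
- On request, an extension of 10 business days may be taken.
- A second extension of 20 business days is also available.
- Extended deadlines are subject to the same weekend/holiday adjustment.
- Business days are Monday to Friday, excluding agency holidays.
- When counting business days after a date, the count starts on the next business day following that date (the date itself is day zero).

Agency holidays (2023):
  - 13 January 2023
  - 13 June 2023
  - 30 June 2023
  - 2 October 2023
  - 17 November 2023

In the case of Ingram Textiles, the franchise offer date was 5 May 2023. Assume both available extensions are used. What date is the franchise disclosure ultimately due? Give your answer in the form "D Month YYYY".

18 July 2023

From 5 May 2023, 28 calendar days later is 2 June 2023.
2 June 2023 is a Friday and not a listed holiday, so it stands.
Counting 10 further business days from 2 June 2023 reaches 19 June 2023.
Since 19 June 2023 is a Monday and not a holiday, the date is unchanged.
The 20-business-day extension runs from 19 June 2023 to 18 July 2023.
18 July 2023 falls on a Tuesday, which is a business day, so no adjustment is needed.
The final due date is 18 July 2023.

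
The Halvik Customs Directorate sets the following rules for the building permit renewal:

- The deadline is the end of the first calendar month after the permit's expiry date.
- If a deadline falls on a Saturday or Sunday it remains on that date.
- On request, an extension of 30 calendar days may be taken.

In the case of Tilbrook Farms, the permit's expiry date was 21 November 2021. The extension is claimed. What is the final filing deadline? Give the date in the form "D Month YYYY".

The first month after 21 November 2021 is December 2021, whose last day is 31 December 2021.
No adjustment is made for weekends or holidays, so 31 December 2021 stands.
Add the 30 calendar-day extension to 31 December 2021: 30 January 2022.
30 January 2022 is a Sunday; no weekend or holiday adjustment applies.
Final deadline: 30 January 2022.

30 January 2022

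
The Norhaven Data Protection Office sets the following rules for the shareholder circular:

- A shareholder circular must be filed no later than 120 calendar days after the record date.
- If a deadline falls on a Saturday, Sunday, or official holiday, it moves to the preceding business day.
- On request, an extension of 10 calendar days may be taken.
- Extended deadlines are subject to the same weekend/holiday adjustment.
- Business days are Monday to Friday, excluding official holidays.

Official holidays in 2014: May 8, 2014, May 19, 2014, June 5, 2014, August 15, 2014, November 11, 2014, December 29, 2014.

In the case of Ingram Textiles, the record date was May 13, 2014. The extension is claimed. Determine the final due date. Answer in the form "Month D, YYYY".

September 19, 2014

120 calendar days after May 13, 2014 is September 10, 2014.
September 10, 2014 falls on a Wednesday, which is a business day, so no adjustment is needed.
With the 10-day extension, September 10, 2014 becomes September 20, 2014.
September 20, 2014 is a Saturday, so it moves to the preceding business day, September 19, 2014 (Friday).
Deadline: September 19, 2014.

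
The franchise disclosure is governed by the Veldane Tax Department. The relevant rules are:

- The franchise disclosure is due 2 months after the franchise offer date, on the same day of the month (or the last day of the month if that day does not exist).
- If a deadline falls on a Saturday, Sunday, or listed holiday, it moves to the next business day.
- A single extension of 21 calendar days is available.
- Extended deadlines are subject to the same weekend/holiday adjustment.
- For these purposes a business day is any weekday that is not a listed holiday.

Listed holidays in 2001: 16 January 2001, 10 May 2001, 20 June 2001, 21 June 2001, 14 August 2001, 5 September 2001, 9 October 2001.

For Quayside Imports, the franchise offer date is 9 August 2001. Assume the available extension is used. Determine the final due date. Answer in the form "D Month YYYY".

31 October 2001

2 months from 9 August 2001 is 9 October 2001.
9 October 2001 is a listed holiday, so it moves to the next business day, 10 October 2001 (Wednesday).
Applying the 21-calendar-day extension: 10 October 2001 + 21 days = 31 October 2001.
Since 31 October 2001 is a Wednesday and not a holiday, the date is unchanged.
Deadline: 31 October 2001.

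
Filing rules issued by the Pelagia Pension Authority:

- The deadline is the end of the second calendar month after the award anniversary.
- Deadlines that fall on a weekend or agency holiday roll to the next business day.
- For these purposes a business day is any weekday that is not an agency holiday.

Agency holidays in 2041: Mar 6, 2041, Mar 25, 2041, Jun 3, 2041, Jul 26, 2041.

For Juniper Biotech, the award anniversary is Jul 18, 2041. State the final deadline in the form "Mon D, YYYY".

2 months after Jul 18, 2041 is September 2041; that month ends on Sep 30, 2041.
Sep 30, 2041 is a Monday and not a listed holiday, so it stands.
Deadline: Sep 30, 2041.

Sep 30, 2041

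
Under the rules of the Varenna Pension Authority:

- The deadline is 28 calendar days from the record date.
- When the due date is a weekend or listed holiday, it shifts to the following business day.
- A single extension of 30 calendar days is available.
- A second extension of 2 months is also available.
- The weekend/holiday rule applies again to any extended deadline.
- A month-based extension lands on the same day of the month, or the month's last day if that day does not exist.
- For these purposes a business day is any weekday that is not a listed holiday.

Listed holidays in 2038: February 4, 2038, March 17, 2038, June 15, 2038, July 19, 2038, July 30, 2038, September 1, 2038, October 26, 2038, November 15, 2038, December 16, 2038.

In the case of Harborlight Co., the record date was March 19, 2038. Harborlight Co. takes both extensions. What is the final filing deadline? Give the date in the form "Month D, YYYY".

Trigger date March 19, 2038 + 28 calendar days = April 16, 2038.
April 16, 2038 falls on a Friday, which is a business day, so no adjustment is needed.
The 30-calendar-day extension moves the deadline from April 16, 2038 to May 16, 2038.
Because May 16, 2038 is a Sunday, the deadline becomes May 17, 2038 (Monday).
Applying the 2 months extension: 2 months after May 17, 2038 is July 17, 2038.
July 17, 2038 is a Saturday, so it moves to the next business day, July 20, 2038 (Tuesday).
So the filing is due July 20, 2038.

July 20, 2038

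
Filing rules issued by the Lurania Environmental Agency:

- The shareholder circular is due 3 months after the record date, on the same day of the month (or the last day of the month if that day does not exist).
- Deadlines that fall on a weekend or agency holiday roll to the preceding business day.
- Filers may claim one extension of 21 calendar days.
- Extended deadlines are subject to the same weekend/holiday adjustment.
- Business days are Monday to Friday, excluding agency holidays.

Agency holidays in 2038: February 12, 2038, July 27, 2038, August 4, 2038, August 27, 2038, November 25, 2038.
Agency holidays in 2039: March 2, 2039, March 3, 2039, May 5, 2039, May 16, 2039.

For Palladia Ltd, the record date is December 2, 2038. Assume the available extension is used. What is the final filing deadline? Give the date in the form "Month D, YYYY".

3 months from December 2, 2038 is March 2, 2039.
Because March 2, 2039 is a listed holiday, the deadline becomes March 1, 2039 (Tuesday).
Applying the 21-calendar-day extension: March 1, 2039 + 21 days = March 22, 2039.
Since March 22, 2039 is a Tuesday and not a holiday, the date is unchanged.
Final deadline: March 22, 2039.

March 22, 2039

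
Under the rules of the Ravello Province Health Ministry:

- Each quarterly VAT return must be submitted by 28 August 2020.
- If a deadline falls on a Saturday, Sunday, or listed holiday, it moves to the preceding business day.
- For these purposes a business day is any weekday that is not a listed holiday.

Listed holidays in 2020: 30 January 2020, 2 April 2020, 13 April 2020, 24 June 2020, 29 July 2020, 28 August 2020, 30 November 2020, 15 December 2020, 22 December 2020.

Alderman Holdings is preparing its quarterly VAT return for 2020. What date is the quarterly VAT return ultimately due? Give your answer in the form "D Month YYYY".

27 August 2020

Start from the fixed due date, 28 August 2020.
28 August 2020 falls on a listed holiday. Rolling to the preceding business day gives 27 August 2020, a Thursday.
Final deadline: 27 August 2020.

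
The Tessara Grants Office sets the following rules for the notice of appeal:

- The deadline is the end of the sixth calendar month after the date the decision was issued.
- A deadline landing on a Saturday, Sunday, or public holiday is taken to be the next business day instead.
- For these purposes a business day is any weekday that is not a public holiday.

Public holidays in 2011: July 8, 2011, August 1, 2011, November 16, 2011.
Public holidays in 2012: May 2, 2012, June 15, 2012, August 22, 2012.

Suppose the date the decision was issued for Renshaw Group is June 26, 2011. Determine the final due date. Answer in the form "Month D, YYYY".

January 2, 2012

6 months after June 26, 2011 falls in December 2011; the last day of that month is December 31, 2011.
Because December 31, 2011 is a Saturday, the deadline becomes January 2, 2012 (Monday).
Final deadline: January 2, 2012.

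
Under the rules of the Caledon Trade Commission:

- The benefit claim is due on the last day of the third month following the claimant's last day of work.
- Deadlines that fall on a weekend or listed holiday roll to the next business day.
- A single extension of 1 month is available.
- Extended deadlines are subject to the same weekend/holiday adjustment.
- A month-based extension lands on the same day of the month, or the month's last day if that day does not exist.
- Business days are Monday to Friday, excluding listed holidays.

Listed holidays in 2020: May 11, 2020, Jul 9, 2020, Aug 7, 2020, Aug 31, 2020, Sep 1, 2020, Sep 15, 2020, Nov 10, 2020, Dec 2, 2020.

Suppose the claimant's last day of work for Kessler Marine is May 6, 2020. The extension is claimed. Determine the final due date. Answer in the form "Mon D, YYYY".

The third month after May 6, 2020 is August 2020, whose last day is Aug 31, 2020.
Aug 31, 2020 is a listed holiday; the next business day is Sep 2, 2020 (Wednesday).
Add 1 month to Sep 2, 2020: Oct 2, 2020.
Oct 2, 2020 is a Friday and not a listed holiday, so it stands.
So the filing is due Oct 2, 2020.

Oct 2, 2020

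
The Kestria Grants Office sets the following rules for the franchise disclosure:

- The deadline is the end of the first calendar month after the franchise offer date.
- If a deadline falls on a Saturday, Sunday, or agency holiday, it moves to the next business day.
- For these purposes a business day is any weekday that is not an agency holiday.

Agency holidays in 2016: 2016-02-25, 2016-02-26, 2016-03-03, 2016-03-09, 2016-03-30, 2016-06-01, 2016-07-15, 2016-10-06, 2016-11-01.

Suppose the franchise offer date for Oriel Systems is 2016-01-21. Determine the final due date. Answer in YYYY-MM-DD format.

1 month after 2016-01-21 falls in February 2016; the last day of that month is 2016-02-29.
2016-02-29 is a Monday and not a listed holiday, so it stands.
So the filing is due 2016-02-29.

2016-02-29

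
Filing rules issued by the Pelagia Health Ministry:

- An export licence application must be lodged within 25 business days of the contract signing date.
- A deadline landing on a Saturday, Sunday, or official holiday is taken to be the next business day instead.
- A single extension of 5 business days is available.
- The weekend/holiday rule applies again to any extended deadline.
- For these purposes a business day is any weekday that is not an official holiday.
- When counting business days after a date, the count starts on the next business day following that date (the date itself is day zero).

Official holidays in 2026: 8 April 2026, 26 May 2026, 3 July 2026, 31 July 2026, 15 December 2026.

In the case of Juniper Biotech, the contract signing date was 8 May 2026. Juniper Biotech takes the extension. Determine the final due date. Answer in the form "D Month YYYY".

Counting 25 business days after 8 May 2026 (skipping weekends and listed holidays) reaches 15 June 2026.
15 June 2026 falls on a Monday, which is a business day, so no adjustment is needed.
The 5-business-day extension runs from 15 June 2026 to 22 June 2026.
22 June 2026 is a Monday and not a listed holiday, so it stands.
Deadline: 22 June 2026.

22 June 2026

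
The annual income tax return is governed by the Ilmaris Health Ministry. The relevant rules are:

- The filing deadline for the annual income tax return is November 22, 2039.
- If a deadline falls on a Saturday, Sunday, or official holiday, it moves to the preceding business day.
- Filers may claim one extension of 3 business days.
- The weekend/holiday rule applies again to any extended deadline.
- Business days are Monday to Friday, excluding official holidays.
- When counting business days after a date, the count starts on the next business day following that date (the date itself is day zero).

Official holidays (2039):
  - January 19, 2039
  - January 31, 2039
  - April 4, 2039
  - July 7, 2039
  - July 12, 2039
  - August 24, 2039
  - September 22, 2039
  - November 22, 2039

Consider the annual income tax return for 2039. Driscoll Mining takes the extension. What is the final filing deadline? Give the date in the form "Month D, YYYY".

November 25, 2039

The stated deadline is November 22, 2039.
November 22, 2039 is a listed holiday; the preceding business day is November 21, 2039 (Monday).
Counting 3 further business days from November 21, 2039 reaches November 25, 2039.
November 25, 2039 is a Friday and not a listed holiday, so it stands.
So the filing is due November 25, 2039.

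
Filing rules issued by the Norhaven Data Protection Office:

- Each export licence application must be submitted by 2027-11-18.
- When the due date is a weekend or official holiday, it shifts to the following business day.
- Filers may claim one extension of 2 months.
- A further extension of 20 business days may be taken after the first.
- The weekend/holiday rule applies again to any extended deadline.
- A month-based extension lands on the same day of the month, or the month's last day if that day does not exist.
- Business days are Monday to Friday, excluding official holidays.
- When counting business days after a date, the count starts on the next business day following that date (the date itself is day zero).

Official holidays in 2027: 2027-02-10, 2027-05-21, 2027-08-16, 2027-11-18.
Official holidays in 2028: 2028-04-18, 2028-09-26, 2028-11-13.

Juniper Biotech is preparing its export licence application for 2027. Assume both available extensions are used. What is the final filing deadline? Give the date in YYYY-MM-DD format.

2028-02-16

The statutory due date is 2027-11-18.
2027-11-18 is a listed holiday; the next business day is 2027-11-19 (Friday).
Applying the 2 months extension: 2 months after 2027-11-19 is 2028-01-19.
2028-01-19 (Wednesday) is already a business day.
The 20-business-day extension runs from 2028-01-19 to 2028-02-16.
2028-02-16 is a Wednesday and not a listed holiday, so it stands.
Deadline: 2028-02-16.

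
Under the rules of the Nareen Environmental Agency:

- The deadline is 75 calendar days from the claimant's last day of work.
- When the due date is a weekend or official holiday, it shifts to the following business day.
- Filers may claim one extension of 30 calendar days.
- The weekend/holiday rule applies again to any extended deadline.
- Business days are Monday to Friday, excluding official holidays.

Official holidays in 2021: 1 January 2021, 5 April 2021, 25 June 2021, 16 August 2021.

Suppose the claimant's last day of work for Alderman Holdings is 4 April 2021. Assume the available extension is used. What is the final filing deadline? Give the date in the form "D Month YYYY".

75 calendar days after 4 April 2021 is 18 June 2021.
Since 18 June 2021 is a Friday and not a holiday, the date is unchanged.
The 30-calendar-day extension moves the deadline from 18 June 2021 to 18 July 2021.
18 July 2021 falls on a Sunday. Rolling to the next business day gives 19 July 2021, a Monday.
Final deadline: 19 July 2021.

19 July 2021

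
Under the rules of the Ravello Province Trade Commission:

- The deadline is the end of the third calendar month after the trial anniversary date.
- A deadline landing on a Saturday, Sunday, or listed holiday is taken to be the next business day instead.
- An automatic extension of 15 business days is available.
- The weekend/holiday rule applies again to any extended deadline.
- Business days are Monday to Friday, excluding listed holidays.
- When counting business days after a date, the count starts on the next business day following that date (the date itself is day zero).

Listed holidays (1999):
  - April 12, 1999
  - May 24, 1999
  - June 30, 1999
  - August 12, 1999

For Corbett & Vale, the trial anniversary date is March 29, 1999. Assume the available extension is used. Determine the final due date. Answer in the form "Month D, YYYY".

July 22, 1999

The third month after March 29, 1999 is June 1999, whose last day is June 30, 1999.
June 30, 1999 is a listed holiday, so it moves to the next business day, July 1, 1999 (Thursday).
The 15-business-day extension runs from July 1, 1999 to July 22, 1999.
July 22, 1999 falls on a Thursday, which is a business day, so no adjustment is needed.
So the filing is due July 22, 1999.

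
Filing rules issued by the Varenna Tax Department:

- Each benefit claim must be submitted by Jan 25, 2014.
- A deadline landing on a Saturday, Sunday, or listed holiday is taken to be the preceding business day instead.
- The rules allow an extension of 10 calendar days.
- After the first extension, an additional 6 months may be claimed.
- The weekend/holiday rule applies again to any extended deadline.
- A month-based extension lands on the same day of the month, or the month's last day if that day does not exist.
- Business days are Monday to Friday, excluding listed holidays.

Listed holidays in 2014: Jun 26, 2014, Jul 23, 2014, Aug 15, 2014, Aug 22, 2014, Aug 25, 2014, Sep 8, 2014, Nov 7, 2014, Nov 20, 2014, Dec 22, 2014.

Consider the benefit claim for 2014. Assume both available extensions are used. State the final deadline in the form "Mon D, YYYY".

Start from the fixed due date, Jan 25, 2014.
Jan 25, 2014 is a Saturday; the preceding business day is Jan 24, 2014 (Friday).
Applying the 10-calendar-day extension: Jan 24, 2014 + 10 days = Feb 3, 2014.
Since Feb 3, 2014 is a Monday and not a holiday, the date is unchanged.
Add 6 months to Feb 3, 2014: Aug 3, 2014.
Aug 3, 2014 falls on a Sunday. Rolling to the preceding business day gives Aug 1, 2014, a Friday.
Deadline: Aug 1, 2014.

Aug 1, 2014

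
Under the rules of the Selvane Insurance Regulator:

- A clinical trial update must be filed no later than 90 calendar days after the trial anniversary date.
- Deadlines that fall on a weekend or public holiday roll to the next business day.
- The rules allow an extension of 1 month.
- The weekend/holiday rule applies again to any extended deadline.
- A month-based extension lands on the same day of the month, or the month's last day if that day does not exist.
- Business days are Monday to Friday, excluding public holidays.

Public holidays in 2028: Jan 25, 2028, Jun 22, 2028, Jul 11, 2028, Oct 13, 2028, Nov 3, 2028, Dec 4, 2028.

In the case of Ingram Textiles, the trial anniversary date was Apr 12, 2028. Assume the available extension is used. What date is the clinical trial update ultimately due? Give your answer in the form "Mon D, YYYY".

From Apr 12, 2028, 90 calendar days later is Jul 11, 2028.
Jul 11, 2028 falls on a listed holiday. Rolling to the next business day gives Jul 12, 2028, a Wednesday.
The 1 month extension carries Jul 12, 2028 to Aug 12, 2028.
Aug 12, 2028 is a Saturday, so it moves to the next business day, Aug 14, 2028 (Monday).
Final deadline: Aug 14, 2028.

Aug 14, 2028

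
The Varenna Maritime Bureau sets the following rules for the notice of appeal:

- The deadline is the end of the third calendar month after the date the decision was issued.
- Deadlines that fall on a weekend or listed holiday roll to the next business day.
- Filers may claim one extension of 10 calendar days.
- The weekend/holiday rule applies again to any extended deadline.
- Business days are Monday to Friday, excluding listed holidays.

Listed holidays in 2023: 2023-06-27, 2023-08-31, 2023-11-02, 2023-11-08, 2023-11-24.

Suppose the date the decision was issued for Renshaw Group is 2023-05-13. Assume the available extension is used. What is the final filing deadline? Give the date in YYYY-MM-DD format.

2023-09-11

3 months after 2023-05-13 is August 2023; that month ends on 2023-08-31.
2023-08-31 falls on a listed holiday. Rolling to the next business day gives 2023-09-01, a Friday.
Applying the 10-calendar-day extension: 2023-09-01 + 10 days = 2023-09-11.
2023-09-11 (Monday) is already a business day.
Deadline: 2023-09-11.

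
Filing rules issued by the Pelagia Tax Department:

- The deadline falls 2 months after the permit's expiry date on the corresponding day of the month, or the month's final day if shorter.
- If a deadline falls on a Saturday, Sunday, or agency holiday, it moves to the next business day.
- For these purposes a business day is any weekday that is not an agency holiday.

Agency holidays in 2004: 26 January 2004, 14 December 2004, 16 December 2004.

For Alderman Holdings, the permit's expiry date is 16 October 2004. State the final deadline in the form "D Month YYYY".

2 months from 16 October 2004 is 16 December 2004.
Because 16 December 2004 is a listed holiday, the deadline becomes 17 December 2004 (Friday).
Final deadline: 17 December 2004.

17 December 2004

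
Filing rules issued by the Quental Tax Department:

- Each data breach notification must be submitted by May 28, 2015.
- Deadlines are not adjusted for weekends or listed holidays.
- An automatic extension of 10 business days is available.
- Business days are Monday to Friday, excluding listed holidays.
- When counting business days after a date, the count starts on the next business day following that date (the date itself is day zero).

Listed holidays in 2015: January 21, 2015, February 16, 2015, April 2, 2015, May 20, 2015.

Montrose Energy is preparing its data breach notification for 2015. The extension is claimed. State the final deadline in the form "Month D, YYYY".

The statutory due date is May 28, 2015.
May 28, 2015 is a Thursday; no weekend or holiday adjustment applies.
Counting 10 further business days from May 28, 2015 reaches June 11, 2015.
June 11, 2015 falls on a Thursday. The rules make no weekend/holiday allowance, so it remains June 11, 2015.
The final due date is June 11, 2015.

June 11, 2015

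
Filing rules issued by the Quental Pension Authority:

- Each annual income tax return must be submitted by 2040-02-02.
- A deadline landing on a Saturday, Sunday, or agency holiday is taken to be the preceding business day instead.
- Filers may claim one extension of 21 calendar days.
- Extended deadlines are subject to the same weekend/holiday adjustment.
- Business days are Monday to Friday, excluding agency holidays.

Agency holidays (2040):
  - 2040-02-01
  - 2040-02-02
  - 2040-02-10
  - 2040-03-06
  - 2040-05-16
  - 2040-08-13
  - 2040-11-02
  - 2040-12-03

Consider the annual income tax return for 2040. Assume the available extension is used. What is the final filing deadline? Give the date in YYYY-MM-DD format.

The stated deadline is 2040-02-02.
2040-02-02 falls on a listed holiday. Rolling to the preceding business day gives 2040-01-31, a Tuesday.
With the 21-day extension, 2040-01-31 becomes 2040-02-21.
Since 2040-02-21 is a Tuesday and not a holiday, the date is unchanged.
The final due date is 2040-02-21.

2040-02-21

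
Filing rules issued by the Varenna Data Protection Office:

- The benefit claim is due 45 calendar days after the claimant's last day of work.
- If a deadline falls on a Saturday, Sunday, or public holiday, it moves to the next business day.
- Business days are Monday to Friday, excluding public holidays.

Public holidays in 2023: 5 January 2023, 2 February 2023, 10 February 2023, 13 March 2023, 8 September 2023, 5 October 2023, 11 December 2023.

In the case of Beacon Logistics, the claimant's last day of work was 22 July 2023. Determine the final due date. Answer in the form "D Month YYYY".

5 September 2023

From 22 July 2023, 45 calendar days later is 5 September 2023.
Since 5 September 2023 is a Tuesday and not a holiday, the date is unchanged.
So the filing is due 5 September 2023.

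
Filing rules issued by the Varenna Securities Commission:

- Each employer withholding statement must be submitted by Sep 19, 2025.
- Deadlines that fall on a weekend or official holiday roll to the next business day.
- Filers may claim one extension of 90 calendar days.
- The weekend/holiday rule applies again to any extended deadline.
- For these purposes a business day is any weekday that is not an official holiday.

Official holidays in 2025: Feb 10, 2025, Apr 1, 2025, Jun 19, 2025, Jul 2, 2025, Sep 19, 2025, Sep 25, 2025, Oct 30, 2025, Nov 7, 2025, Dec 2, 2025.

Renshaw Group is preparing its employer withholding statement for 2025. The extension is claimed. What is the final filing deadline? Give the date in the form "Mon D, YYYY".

The stated deadline is Sep 19, 2025.
Because Sep 19, 2025 is a listed holiday, the deadline becomes Sep 22, 2025 (Monday).
Add the 90 calendar-day extension to Sep 22, 2025: Dec 21, 2025.
Dec 21, 2025 is a Sunday, so it moves to the next business day, Dec 22, 2025 (Monday).
Final deadline: Dec 22, 2025.

Dec 22, 2025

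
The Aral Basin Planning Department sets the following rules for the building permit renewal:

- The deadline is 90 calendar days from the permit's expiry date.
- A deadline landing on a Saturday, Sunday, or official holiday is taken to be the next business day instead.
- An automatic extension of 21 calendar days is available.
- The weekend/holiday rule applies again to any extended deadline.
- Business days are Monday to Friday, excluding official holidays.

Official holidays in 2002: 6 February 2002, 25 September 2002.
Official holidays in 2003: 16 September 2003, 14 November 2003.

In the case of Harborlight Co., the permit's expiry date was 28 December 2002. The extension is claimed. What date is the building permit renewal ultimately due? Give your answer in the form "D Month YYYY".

18 April 2003

From 28 December 2002, 90 calendar days later is 28 March 2003.
28 March 2003 (Friday) is already a business day.
With the 21-day extension, 28 March 2003 becomes 18 April 2003.
Since 18 April 2003 is a Friday and not a holiday, the date is unchanged.
The final due date is 18 April 2003.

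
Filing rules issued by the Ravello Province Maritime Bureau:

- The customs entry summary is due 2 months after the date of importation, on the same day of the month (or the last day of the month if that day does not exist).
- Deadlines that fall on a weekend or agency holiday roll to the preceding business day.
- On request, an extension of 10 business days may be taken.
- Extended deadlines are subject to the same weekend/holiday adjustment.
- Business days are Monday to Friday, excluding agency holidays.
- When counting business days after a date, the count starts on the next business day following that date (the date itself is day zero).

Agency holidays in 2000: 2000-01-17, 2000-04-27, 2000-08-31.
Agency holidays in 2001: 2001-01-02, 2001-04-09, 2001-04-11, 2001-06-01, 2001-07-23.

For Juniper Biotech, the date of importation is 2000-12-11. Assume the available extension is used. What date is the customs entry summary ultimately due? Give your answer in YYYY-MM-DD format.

2001-02-23

Moving 2 months forward from 2000-12-11 on the corresponding day gives 2001-02-11.
2001-02-11 falls on a Sunday. Rolling to the preceding business day gives 2001-02-09, a Friday.
Applying the 10-business-day extension: 10 business days after 2001-02-09 is 2001-02-23.
Since 2001-02-23 is a Friday and not a holiday, the date is unchanged.
Final deadline: 2001-02-23.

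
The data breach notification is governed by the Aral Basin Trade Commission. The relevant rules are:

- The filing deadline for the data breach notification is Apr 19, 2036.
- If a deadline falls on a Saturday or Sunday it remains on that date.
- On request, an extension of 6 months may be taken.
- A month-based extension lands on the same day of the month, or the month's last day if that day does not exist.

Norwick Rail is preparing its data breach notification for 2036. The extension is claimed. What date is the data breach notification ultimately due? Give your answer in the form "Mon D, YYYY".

Oct 19, 2036

The stated deadline is Apr 19, 2036.
No adjustment is made for weekends or holidays, so Apr 19, 2036 stands.
Add 6 months to Apr 19, 2036: Oct 19, 2036.
Oct 19, 2036 is a Sunday; no weekend or holiday adjustment applies.
Deadline: Oct 19, 2036.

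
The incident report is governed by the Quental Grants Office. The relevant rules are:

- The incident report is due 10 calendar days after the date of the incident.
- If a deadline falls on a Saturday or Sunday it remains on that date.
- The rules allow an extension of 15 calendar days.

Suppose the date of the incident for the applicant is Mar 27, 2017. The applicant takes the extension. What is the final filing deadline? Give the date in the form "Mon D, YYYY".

10 calendar days after Mar 27, 2017 is Apr 6, 2017.
No adjustment is made for weekends or holidays, so Apr 6, 2017 stands.
With the 15-day extension, Apr 6, 2017 becomes Apr 21, 2017.
No adjustment is made for weekends or holidays, so Apr 21, 2017 stands.
So the filing is due Apr 21, 2017.

Apr 21, 2017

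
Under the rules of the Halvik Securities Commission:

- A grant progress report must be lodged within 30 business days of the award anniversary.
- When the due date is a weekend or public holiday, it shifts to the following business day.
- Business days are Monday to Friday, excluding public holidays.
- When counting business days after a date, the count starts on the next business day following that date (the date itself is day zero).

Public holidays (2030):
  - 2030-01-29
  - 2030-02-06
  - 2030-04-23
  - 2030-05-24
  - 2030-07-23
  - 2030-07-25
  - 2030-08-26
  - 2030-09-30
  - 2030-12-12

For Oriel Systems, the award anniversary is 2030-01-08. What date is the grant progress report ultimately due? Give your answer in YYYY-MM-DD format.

2030-02-21

Counting 30 business days after 2030-01-08 (skipping weekends and listed holidays) reaches 2030-02-21.
2030-02-21 (Thursday) is already a business day.
Deadline: 2030-02-21.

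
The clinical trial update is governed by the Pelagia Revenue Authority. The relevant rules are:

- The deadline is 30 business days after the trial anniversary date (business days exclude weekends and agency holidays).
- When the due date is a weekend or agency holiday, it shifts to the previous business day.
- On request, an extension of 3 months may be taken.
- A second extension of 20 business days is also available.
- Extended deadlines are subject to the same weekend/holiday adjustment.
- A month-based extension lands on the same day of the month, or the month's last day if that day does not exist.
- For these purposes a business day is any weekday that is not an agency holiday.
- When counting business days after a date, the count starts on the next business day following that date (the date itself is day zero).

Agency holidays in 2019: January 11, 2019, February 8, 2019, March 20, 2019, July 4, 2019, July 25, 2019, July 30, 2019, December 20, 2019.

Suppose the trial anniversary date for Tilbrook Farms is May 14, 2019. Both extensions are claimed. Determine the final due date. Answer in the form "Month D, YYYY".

October 23, 2019

30 business days after May 14, 2019, excluding weekends and holidays, is June 25, 2019.
Since June 25, 2019 is a Tuesday and not a holiday, the date is unchanged.
Applying the 3 months extension: 3 months after June 25, 2019 is September 25, 2019.
September 25, 2019 (Wednesday) is already a business day.
The 20-business-day extension runs from September 25, 2019 to October 23, 2019.
Since October 23, 2019 is a Wednesday and not a holiday, the date is unchanged.
The final due date is October 23, 2019.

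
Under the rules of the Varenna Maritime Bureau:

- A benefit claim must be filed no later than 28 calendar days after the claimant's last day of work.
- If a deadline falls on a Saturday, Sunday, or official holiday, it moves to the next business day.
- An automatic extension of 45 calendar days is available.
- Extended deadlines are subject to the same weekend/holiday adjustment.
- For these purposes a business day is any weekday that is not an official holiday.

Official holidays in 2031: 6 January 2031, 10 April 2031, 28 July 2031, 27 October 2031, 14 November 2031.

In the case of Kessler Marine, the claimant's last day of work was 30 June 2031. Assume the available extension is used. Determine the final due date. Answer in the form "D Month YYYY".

28 calendar days after 30 June 2031 is 28 July 2031.
28 July 2031 falls on a listed holiday. Rolling to the next business day gives 29 July 2031, a Tuesday.
The 45-calendar-day extension moves the deadline from 29 July 2031 to 12 September 2031.
12 September 2031 is a Friday and not a listed holiday, so it stands.
Deadline: 12 September 2031.

12 September 2031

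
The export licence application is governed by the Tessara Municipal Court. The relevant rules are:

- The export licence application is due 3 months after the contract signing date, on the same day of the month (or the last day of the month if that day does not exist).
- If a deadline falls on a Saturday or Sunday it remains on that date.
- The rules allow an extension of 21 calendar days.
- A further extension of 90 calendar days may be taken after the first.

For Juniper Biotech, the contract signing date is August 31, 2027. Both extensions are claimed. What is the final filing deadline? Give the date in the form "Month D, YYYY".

March 20, 2028

Moving 3 months forward from August 31, 2027 on the corresponding day gives November 30, 2027 (day 31 does not exist in November, so the month's last day is used).
November 30, 2027 falls on a Tuesday. The rules make no weekend/holiday allowance, so it remains November 30, 2027.
Applying the 21-calendar-day extension: November 30, 2027 + 21 days = December 21, 2027.
No adjustment is made for weekends or holidays, so December 21, 2027 stands.
Applying the 90-calendar-day extension: December 21, 2027 + 90 days = March 20, 2028.
No adjustment is made for weekends or holidays, so March 20, 2028 stands.
The final due date is March 20, 2028.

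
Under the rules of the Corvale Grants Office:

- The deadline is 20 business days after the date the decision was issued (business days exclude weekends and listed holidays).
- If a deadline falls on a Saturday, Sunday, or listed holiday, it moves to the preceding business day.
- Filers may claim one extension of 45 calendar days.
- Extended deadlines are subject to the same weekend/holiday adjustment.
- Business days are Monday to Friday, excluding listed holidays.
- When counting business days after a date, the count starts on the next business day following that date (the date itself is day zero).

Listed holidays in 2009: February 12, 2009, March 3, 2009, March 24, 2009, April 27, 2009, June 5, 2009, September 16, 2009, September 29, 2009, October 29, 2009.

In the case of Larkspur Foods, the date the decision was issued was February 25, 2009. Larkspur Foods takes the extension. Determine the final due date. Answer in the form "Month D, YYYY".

May 11, 2009

Counting 20 business days after February 25, 2009 (skipping weekends and listed holidays) reaches March 27, 2009.
March 27, 2009 (Friday) is already a business day.
With the 45-day extension, March 27, 2009 becomes May 11, 2009.
May 11, 2009 (Monday) is already a business day.
The final due date is May 11, 2009.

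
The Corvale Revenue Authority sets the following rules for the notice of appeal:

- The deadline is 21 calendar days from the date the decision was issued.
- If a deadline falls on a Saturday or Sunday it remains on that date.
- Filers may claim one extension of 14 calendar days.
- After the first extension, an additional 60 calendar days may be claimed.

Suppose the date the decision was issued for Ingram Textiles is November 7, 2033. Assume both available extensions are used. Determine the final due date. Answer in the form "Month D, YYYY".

From November 7, 2033, 21 calendar days later is November 28, 2033.
November 28, 2033 is a Monday; no weekend or holiday adjustment applies.
The 14-calendar-day extension moves the deadline from November 28, 2033 to December 12, 2033.
December 12, 2033 is a Monday; no weekend or holiday adjustment applies.
With the 60-day extension, December 12, 2033 becomes February 10, 2034.
February 10, 2034 falls on a Friday. The rules make no weekend/holiday allowance, so it remains February 10, 2034.
The final due date is February 10, 2034.

February 10, 2034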